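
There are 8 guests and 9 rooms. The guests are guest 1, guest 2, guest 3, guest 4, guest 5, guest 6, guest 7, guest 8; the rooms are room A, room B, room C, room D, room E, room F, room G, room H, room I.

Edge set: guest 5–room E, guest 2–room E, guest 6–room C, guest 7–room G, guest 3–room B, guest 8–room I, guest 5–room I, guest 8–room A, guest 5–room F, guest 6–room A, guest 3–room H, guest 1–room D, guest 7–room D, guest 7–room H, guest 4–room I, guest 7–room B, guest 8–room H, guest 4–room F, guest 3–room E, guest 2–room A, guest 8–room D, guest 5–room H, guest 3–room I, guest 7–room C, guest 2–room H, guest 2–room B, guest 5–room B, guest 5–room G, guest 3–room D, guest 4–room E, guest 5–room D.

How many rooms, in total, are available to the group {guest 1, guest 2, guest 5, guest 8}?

The union of neighbours of {guest 1, guest 2, guest 5, guest 8} is {room A, room B, room D, room E, room F, room G, room H, room I}, which has 8 elements.
Since |N(S)| = 8 ≥ |S| = 4, Hall's condition holds for this subset.

8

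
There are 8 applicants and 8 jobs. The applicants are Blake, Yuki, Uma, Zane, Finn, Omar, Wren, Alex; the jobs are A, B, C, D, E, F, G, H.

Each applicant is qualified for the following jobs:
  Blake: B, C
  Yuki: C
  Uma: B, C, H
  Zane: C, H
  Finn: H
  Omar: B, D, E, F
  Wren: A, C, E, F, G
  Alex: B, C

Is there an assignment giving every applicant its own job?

The set {Blake, Yuki, Uma, Zane, Finn, Alex} has only 3 neighbours ({B, C, H}), so by Hall's theorem at most 5 of the 8 applicants can be matched.
Hence no matching covers every applicant.

No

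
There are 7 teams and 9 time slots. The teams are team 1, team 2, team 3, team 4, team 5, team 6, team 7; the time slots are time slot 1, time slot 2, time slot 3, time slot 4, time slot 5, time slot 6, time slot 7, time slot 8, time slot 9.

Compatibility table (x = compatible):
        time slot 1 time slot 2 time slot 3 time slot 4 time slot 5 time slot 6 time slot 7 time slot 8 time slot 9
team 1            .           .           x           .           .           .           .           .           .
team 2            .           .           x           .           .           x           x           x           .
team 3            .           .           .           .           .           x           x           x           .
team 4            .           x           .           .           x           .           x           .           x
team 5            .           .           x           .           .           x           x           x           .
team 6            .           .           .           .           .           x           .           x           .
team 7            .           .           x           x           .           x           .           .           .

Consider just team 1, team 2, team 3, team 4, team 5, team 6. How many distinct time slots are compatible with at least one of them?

The union of neighbours of {team 1, team 2, team 3, team 4, team 5, team 6} is {time slot 2, time slot 3, time slot 5, time slot 6, time slot 7, time slot 8, time slot 9}, which has 7 elements.
Since |N(S)| = 7 ≥ |S| = 6, Hall's condition holds for this subset.

7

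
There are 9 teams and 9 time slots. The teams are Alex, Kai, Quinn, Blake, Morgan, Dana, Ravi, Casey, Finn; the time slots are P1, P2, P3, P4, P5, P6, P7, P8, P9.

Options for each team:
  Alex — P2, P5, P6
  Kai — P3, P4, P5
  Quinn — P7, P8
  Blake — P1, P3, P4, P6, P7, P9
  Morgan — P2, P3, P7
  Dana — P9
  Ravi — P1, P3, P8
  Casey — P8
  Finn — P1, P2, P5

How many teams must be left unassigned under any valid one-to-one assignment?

One maximum matching: Alex–P5, Kai–P4, Quinn–P7, Blake–P6, Morgan–P2, Dana–P9, Ravi–P3, Casey–P8, Finn–P1.
This saturates every team, so 9 is the maximum.
That matches 9 of the 9, leaving 0 unmatched; no matching can do better.

0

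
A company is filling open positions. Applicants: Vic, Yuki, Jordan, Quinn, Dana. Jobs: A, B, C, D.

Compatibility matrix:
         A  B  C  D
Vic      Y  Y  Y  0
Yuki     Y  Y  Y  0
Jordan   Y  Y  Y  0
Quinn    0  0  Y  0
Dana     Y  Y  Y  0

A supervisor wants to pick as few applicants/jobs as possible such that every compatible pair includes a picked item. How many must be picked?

The 3 edges Vic–A, Yuki–C, Jordan–B form a matching, so any vertex cover needs at least 3 vertices (one per matched edge).
Conversely {A, B, C} meets every edge and has exactly 3 vertices, so 3 is optimal.

3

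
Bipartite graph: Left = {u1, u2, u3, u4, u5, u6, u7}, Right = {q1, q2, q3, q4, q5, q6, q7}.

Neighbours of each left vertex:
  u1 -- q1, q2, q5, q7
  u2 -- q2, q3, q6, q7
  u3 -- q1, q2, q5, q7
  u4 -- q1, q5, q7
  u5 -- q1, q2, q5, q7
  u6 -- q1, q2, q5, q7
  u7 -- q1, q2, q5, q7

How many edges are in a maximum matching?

For example, pair u1→q7, u2→q6, u3→q1, u4→q5, u5→q2.
The set {u1, u3, u4, u5, u6, u7} has only 4 neighbours ({q1, q2, q5, q7}), so by Hall's theorem at most 5 of the 7 left vertices can be matched.

5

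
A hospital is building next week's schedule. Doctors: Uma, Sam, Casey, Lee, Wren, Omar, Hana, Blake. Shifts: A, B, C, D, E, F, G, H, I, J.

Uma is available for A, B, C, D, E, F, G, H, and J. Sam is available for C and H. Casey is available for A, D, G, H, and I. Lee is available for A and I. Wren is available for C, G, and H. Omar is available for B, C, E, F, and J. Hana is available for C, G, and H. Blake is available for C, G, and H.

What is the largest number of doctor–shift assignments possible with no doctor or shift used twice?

7

One maximum matching: Uma-J, Sam-H, Casey-A, Lee-I, Wren-G, Omar-E, Hana-C.
The set {Sam, Wren, Hana, Blake} has only 3 neighbours ({C, G, H}), so by Hall's theorem at most 7 of the 8 doctors can be matched.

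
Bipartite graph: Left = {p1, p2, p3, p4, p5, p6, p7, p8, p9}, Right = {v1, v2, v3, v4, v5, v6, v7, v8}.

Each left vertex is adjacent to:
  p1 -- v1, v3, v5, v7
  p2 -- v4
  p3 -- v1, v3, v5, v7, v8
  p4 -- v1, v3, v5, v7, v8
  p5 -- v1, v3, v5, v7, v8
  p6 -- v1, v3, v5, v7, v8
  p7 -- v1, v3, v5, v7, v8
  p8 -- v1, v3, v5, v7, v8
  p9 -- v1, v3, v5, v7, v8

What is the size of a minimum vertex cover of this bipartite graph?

6

A maximum matching has 6 edges (e.g. p1–v7, p2–v4, p3–v8, p4–v5, p5–v1, p6–v3).
By König's theorem the minimum vertex cover has the same size. One such cover is {p2, v1, v3, v5, v7, v8}.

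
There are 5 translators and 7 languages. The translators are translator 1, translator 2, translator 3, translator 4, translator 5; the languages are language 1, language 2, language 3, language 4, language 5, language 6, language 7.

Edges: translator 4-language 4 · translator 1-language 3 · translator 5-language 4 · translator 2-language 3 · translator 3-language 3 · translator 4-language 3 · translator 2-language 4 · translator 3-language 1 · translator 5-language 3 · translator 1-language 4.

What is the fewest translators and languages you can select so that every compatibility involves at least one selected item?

{translator 3, language 3, language 4} is a vertex cover of size 3: every edge has an endpoint in this set.
No smaller cover exists because translator 1–language 3, translator 2–language 4, translator 3–language 1 is a matching of size 3, and a cover must include an endpoint of each of these disjoint edges (König's theorem).

3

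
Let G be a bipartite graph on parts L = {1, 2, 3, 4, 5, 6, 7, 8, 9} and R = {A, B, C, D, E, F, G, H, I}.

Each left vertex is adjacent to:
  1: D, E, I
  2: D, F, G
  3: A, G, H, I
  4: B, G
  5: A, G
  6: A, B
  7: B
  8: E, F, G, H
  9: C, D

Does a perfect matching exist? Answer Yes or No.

No

The set {4, 5, 6, 7} has only 3 neighbours ({A, B, G}), so by Hall's theorem at most 8 of the 9 left vertices can be matched.
Hence no matching covers every left vertex.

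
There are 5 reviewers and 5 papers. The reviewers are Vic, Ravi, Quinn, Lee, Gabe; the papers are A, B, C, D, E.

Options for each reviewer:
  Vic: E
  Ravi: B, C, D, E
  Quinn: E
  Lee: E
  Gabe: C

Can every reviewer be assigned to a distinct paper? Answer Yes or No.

The set {Vic, Quinn, Lee} has only 1 neighbour ({E}), so by Hall's theorem at most 3 of the 5 reviewers can be matched.
Hence no matching covers every reviewer.

No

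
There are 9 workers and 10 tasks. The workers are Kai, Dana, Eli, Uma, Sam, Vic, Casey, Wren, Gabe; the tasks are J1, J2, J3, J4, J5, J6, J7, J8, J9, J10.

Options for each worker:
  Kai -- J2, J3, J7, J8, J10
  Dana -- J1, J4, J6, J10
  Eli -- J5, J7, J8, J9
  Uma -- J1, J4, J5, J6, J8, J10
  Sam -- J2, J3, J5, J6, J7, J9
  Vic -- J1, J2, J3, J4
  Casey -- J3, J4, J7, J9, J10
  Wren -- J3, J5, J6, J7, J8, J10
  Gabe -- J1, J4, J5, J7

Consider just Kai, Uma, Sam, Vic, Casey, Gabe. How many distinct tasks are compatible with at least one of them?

10

The union of neighbours of {Kai, Uma, Sam, Vic, Casey, Gabe} is {J1, J2, J3, J4, J5, J6, J7, J8, J9, J10}, which has 10 elements.
Since |N(S)| = 10 ≥ |S| = 6, Hall's condition holds for this subset.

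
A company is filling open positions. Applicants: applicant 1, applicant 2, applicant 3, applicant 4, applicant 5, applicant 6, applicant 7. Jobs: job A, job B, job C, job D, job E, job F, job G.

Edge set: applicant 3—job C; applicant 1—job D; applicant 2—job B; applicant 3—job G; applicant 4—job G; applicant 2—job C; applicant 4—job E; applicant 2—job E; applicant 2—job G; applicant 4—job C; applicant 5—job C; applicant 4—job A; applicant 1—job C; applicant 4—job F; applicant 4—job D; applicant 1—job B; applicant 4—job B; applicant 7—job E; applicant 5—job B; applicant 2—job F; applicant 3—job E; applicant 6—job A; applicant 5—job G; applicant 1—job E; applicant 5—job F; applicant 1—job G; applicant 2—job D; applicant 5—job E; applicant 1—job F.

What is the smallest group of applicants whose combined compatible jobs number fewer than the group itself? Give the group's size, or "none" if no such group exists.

A matching saturating every applicant exists, for instance applicant 1→job F, applicant 2→job D, applicant 3→job G, applicant 4→job C, applicant 5→job B, applicant 6→job A, applicant 7→job E.
By Hall's marriage theorem, this means |N(S)| ≥ |S| for every subset S, so no violating subset exists.

none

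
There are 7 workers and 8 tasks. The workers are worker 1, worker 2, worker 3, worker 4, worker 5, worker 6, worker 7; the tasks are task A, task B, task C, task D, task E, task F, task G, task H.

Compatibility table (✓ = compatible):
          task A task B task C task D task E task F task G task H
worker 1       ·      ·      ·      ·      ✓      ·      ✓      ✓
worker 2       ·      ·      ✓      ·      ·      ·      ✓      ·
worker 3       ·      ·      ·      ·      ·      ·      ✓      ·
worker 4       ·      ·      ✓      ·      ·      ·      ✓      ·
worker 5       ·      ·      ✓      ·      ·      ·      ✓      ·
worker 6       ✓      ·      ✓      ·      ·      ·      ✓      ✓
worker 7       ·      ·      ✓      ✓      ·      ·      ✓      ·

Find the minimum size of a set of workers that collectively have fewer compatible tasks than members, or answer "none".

3

Take S = {worker 2, worker 3, worker 4}. Its neighbourhood is {task C, task G}, so |N(S)| = 2 < |S| = 3.
Every subset of size less than 3 has at least as many neighbours as members, so 3 is the minimum.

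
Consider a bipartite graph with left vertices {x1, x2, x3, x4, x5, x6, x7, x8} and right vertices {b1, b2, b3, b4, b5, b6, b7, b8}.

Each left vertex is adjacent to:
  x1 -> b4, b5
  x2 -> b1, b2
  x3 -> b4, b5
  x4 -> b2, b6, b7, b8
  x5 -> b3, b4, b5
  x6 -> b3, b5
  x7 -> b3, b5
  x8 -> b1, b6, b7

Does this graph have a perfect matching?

The set {x1, x3, x5, x6, x7} has only 3 neighbours ({b3, b4, b5}), so by Hall's theorem at most 6 of the 8 left vertices can be matched.
Hence no matching covers every left vertex.

No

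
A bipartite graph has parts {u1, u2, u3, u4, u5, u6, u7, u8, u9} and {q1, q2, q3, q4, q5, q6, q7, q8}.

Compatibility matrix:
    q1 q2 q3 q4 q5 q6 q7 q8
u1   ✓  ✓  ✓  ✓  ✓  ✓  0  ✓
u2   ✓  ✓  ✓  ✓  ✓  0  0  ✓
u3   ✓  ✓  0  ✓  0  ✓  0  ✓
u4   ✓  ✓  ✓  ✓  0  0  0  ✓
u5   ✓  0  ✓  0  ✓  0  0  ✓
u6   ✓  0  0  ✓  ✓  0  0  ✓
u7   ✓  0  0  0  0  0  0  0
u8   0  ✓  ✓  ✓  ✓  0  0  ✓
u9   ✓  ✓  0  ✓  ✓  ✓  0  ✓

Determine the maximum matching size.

One maximum matching: u1→q6, u2→q8, u3→q2, u4→q4, u5→q3, u6→q5, u7→q1.
The set {u1, u2, u3, u4, u5, u6, u7, u8, u9} has only 7 neighbours ({q1, q2, q3, q4, q5, q6, q8}), so by Hall's theorem at most 7 of the 9 left vertices can be matched.

7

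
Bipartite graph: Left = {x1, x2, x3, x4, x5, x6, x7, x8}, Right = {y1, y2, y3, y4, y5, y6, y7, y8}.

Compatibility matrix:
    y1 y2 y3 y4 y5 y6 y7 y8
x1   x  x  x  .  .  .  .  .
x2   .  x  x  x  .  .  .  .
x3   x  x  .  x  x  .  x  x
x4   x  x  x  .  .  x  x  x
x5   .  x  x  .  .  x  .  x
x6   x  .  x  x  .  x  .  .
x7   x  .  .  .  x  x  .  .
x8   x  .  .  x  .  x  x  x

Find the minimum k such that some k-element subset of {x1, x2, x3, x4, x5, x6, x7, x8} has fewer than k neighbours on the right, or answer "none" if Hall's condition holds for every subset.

A matching saturating every left vertex exists, for instance x1→y1, x2→y2, x3→y4, x4→y6, x5→y8, x6→y3, x7→y5, x8→y7.
By Hall's marriage theorem, this means |N(S)| ≥ |S| for every subset S, so no violating subset exists.

none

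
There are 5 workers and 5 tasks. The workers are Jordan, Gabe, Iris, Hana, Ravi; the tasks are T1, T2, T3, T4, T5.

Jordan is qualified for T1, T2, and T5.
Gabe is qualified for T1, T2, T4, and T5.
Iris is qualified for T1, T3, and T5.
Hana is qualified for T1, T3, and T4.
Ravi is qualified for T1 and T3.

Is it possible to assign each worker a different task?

Yes

For example, pair Jordan→T5, Gabe→T2, Iris→T3, Hana→T4, Ravi→T1.
All 5 workers are covered.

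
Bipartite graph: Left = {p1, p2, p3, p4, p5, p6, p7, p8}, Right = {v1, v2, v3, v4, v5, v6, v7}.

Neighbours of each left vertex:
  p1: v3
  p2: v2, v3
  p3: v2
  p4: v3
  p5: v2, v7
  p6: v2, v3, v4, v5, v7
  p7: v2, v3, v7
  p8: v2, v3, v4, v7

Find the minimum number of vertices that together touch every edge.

The 5 edges p1–v3, p2–v2, p5–v7, p6–v5, p8–v4 form a matching, so any vertex cover needs at least 5 vertices (one per matched edge).
Conversely {p6, p8, v2, v3, v7} meets every edge and has exactly 5 vertices, so 5 is optimal.

5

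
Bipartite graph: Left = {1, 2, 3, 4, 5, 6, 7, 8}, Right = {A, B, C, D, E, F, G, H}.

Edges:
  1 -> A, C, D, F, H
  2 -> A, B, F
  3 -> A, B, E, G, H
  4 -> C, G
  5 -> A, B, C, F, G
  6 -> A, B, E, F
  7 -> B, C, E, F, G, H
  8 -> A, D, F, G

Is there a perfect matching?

Yes

One maximum matching: 1–D, 2–B, 3–G, 4–C, 5–A, 6–E, 7–H, 8–F.
All 8 left vertices are covered.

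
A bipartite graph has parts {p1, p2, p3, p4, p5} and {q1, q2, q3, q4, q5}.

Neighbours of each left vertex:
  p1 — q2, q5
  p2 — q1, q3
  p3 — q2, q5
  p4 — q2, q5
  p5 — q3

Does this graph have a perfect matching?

The set {p1, p3, p4} has only 2 neighbours ({q2, q5}), so by Hall's theorem at most 4 of the 5 left vertices can be matched.
Hence no matching covers every left vertex.

No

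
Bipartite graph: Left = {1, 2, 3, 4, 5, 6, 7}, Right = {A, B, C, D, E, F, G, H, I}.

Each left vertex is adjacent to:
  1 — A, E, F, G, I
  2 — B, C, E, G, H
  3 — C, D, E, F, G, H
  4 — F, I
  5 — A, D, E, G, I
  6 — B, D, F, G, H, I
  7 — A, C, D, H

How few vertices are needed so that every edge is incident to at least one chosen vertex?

7

{1, 2, 3, 4, 5, 6, 7} is a vertex cover of size 7: every edge has an endpoint in this set.
No smaller cover exists because 1–E, 2–B, 3–H, 4–F, 5–A, 6–G, 7–C is a matching of size 7, and a cover must include an endpoint of each of these disjoint edges (König's theorem).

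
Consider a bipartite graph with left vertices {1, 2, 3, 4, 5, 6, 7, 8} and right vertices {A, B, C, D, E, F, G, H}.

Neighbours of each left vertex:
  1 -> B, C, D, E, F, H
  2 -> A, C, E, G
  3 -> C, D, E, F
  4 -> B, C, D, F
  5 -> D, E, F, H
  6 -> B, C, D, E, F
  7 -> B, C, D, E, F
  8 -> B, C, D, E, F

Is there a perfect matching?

No

The set {1, 3, 4, 5, 6, 7, 8} has only 6 neighbours ({B, C, D, E, F, H}), so by Hall's theorem at most 7 of the 8 left vertices can be matched.
Hence no matching covers every left vertex.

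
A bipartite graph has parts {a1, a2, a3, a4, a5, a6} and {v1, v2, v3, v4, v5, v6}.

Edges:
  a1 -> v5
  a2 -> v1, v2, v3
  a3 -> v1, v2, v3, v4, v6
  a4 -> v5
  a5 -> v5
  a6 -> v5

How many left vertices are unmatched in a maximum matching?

For example, pair a1-v5, a2-v2, a3-v3.
The set {a1, a4, a5, a6} has only 1 neighbour ({v5}), so by Hall's theorem at most 3 of the 6 left vertices can be matched.
That matches 3 of the 6, leaving 3 unmatched; no matching can do better.

3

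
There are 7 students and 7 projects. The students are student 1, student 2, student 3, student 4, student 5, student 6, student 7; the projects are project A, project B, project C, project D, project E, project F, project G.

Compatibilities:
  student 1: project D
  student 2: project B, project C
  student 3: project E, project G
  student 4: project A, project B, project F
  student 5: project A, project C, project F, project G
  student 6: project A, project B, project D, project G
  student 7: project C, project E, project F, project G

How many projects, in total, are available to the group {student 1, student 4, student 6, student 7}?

7

The union of neighbours of {student 1, student 4, student 6, student 7} is {project A, project B, project C, project D, project E, project F, project G}, which has 7 elements.
Since |N(S)| = 7 ≥ |S| = 4, Hall's condition holds for this subset.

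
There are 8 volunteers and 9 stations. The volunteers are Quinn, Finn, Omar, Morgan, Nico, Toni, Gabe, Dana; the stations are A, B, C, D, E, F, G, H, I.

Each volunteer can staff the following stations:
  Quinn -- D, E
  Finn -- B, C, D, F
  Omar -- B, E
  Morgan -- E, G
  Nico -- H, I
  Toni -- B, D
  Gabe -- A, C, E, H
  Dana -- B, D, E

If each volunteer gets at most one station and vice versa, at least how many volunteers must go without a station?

For example, pair Quinn-D, Finn-F, Omar-E, Morgan-G, Nico-H, Toni-B, Gabe-C.
The set {Quinn, Omar, Toni, Dana} has only 3 neighbours ({B, D, E}), so by Hall's theorem at most 7 of the 8 volunteers can be matched.
That matches 7 of the 8, leaving 1 unmatched; no matching can do better.

1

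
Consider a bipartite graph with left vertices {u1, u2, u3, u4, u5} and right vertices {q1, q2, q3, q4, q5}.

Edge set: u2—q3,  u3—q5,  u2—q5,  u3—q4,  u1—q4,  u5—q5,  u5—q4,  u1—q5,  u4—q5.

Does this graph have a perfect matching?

The set {u1, u3, u4, u5} has only 2 neighbours ({q4, q5}), so by Hall's theorem at most 3 of the 5 left vertices can be matched.
Hence no matching covers every left vertex.

No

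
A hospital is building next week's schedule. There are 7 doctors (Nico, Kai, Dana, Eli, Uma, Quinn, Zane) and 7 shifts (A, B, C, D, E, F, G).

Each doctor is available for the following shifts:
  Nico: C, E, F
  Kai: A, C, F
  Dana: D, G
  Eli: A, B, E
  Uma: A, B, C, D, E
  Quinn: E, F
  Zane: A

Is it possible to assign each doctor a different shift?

Yes

For example, pair Nico-C, Kai-F, Dana-G, Eli-B, Uma-D, Quinn-E, Zane-A.
Every doctor is matched, so this is a perfect matching.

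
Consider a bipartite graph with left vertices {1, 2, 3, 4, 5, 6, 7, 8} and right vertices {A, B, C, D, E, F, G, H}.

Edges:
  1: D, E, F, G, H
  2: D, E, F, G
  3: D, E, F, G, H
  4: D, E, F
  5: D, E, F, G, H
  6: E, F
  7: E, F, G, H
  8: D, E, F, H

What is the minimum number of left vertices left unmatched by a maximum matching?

3

A valid assignment of size 5: 1–E, 2–F, 3–H, 4–D, 5–G.
The set {1, 2, 3, 4, 5, 6, 7, 8} has only 5 neighbours ({D, E, F, G, H}), so by Hall's theorem at most 5 of the 8 left vertices can be matched.
That matches 5 of the 8, leaving 3 unmatched; no matching can do better.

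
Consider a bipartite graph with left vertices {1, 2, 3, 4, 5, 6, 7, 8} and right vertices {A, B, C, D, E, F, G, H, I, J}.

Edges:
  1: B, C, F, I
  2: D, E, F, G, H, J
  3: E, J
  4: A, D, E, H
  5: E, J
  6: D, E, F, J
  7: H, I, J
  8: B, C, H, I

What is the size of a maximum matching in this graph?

A valid assignment of size 8: 1→F, 2→G, 3→J, 4→H, 5→E, 6→D, 7→I, 8→B.
This saturates every left vertex, so 8 is the maximum.

8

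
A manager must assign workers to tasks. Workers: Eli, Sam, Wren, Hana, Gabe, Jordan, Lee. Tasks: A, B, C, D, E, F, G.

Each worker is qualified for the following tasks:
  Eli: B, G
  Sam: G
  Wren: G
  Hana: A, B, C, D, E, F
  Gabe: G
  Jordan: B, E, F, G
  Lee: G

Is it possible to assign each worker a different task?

No

The set {Sam, Wren, Gabe, Lee} has only 1 neighbour ({G}), so by Hall's theorem at most 4 of the 7 workers can be matched.
Hence no matching covers every worker.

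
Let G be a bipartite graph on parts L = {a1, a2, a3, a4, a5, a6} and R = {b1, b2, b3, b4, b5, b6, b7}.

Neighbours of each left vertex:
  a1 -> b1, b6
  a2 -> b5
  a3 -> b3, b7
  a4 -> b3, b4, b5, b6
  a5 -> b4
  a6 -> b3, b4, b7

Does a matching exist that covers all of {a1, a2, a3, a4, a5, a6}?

A valid assignment of size 6: a1→b1, a2→b5, a3→b7, a4→b6, a5→b4, a6→b3.
All 6 left vertices are covered.

Yes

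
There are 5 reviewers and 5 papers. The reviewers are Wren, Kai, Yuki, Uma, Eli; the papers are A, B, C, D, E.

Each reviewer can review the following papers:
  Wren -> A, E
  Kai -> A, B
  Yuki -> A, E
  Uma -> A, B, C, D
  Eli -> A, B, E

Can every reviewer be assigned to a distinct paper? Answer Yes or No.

The set {Wren, Kai, Yuki, Eli} has only 3 neighbours ({A, B, E}), so by Hall's theorem at most 4 of the 5 reviewers can be matched.
Hence no matching covers every reviewer.

No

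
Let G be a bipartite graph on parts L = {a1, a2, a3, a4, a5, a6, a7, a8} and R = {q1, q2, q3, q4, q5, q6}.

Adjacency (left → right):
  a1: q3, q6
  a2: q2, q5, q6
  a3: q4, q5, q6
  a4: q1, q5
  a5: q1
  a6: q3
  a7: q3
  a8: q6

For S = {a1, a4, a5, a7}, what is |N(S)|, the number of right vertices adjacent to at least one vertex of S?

The union of neighbours of {a1, a4, a5, a7} is {q1, q3, q5, q6}, which has 4 elements.
Since |N(S)| = 4 ≥ |S| = 4, Hall's condition holds for this subset.

4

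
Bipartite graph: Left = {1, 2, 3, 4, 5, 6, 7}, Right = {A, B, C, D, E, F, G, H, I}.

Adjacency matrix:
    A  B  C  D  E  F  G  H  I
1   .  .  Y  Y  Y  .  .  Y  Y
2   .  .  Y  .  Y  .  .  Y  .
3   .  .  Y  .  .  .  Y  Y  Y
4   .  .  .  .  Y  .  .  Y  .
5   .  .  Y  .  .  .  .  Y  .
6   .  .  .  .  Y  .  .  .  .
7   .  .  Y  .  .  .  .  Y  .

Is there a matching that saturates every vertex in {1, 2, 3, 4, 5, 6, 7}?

The set {2, 4, 5, 6, 7} has only 3 neighbours ({C, E, H}), so by Hall's theorem at most 5 of the 7 left vertices can be matched.
Hence no matching covers every left vertex.

No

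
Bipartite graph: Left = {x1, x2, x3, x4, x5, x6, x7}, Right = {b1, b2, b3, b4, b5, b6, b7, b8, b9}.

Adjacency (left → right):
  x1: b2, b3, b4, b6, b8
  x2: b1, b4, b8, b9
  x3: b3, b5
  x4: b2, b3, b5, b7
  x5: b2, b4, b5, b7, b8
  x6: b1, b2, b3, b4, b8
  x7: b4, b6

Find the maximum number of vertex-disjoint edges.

7

For example, pair x1–b8, x2–b4, x3–b5, x4–b3, x5–b7, x6–b1, x7–b6.
All 7 left vertices are matched, so no larger matching exists.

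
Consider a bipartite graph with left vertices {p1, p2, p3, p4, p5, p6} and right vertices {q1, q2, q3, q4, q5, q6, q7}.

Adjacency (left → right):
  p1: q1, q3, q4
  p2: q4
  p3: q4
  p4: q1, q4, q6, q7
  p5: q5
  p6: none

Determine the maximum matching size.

4

For example, pair p1-q3, p2-q4, p4-q6, p5-q5.
The set {p2, p3, p6} has only 1 neighbour ({q4}), so by Hall's theorem at most 4 of the 6 left vertices can be matched.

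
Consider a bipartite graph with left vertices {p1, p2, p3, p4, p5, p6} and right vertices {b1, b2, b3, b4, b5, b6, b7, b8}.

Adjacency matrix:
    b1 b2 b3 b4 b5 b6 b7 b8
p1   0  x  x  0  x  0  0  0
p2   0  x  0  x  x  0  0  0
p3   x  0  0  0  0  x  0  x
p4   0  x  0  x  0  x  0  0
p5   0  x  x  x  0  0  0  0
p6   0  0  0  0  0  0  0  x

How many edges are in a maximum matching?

A valid assignment of size 6: p1→b2, p2→b5, p3→b6, p4→b4, p5→b3, p6→b8.
This saturates every left vertex, so 6 is the maximum.

6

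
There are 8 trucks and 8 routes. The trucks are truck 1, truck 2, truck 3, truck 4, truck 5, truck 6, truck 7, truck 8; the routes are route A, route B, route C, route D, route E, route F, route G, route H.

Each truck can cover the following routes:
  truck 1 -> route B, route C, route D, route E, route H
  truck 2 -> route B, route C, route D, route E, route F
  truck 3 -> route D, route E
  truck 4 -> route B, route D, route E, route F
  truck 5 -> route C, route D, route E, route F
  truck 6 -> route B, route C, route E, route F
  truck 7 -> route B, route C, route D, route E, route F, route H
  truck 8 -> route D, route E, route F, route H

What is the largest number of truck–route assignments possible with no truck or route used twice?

One maximum matching: truck 1-route H, truck 2-route C, truck 3-route D, truck 4-route B, truck 5-route F, truck 6-route E.
The set {truck 1, truck 2, truck 3, truck 4, truck 5, truck 6, truck 7, truck 8} has only 6 neighbours ({route B, route C, route D, route E, route F, route H}), so by Hall's theorem at most 6 of the 8 trucks can be matched.

6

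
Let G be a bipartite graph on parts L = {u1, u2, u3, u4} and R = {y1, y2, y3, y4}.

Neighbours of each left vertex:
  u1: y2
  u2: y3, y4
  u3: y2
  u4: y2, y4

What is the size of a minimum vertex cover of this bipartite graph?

3

A maximum matching has 3 edges (e.g. u1–y2, u2–y3, u4–y4).
By König's theorem the minimum vertex cover has the same size. One such cover is {u2, u4, y2}.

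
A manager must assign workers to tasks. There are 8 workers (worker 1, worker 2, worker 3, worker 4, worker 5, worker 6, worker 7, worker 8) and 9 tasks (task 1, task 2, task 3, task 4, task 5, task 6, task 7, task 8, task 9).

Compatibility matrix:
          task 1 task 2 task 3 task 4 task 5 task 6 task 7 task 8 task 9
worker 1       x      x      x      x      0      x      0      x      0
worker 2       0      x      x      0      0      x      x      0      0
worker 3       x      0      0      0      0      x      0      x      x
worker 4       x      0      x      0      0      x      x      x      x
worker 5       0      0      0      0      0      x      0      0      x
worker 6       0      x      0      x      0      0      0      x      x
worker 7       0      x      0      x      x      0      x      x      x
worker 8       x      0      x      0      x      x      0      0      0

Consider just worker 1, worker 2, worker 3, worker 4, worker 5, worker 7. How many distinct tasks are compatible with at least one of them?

9

The union of neighbours of {worker 1, worker 2, worker 3, worker 4, worker 5, worker 7} is {task 1, task 2, task 3, task 4, task 5, task 6, task 7, task 8, task 9}, which has 9 elements.
Since |N(S)| = 9 ≥ |S| = 6, Hall's condition holds for this subset.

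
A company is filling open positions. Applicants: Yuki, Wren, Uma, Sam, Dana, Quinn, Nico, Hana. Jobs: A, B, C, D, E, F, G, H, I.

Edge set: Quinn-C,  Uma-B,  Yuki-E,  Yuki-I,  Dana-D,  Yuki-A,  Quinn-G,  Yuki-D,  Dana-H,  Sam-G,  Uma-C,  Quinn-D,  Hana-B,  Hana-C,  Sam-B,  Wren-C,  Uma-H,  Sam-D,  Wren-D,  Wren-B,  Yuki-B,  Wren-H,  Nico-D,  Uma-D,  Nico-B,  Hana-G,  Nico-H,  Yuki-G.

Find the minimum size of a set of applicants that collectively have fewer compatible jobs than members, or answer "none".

Take S = {Wren, Uma, Sam, Dana, Quinn, Nico}. Its neighbourhood is {B, C, D, G, H}, so |N(S)| = 5 < |S| = 6.
Every subset of size less than 6 has at least as many neighbours as members, so 6 is the minimum.

6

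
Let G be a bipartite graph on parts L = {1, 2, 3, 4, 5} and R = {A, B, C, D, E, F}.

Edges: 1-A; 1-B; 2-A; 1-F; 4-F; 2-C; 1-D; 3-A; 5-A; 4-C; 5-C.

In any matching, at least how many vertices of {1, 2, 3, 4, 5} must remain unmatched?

1

One maximum matching: 1-B, 2-C, 3-A, 4-F.
The set {2, 3, 5} has only 2 neighbours ({A, C}), so by Hall's theorem at most 4 of the 5 left vertices can be matched.
That matches 4 of the 5, leaving 1 unmatched; no matching can do better.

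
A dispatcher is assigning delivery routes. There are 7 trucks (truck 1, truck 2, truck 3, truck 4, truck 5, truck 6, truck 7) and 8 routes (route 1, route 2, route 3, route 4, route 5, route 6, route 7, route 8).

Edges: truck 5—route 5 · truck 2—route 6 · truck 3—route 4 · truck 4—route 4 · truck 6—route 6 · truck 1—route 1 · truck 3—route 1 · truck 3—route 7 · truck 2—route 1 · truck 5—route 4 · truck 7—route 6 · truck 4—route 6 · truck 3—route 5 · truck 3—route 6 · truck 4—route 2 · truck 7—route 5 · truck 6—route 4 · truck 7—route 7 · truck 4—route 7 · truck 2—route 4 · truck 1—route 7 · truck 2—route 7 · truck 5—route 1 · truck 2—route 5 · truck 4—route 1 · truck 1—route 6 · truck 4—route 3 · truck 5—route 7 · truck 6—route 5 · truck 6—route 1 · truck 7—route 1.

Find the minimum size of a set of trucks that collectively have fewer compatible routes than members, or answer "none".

Take S = {truck 1, truck 2, truck 3, truck 5, truck 6, truck 7}. Its neighbourhood is {route 1, route 4, route 5, route 6, route 7}, so |N(S)| = 5 < |S| = 6.
Every subset of size less than 6 has at least as many neighbours as members, so 6 is the minimum.

6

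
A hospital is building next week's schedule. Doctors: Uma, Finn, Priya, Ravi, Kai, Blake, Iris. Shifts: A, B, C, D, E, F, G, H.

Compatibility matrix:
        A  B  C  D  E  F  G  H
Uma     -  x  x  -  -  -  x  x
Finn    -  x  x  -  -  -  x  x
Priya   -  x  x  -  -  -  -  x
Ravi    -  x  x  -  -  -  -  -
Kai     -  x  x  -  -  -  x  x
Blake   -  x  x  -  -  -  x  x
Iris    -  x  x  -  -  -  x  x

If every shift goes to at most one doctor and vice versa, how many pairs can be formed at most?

4

One maximum matching: Uma-H, Finn-G, Priya-C, Ravi-B.
The set {Uma, Finn, Priya, Ravi, Kai, Blake, Iris} has only 4 neighbours ({B, C, G, H}), so by Hall's theorem at most 4 of the 7 doctors can be matched.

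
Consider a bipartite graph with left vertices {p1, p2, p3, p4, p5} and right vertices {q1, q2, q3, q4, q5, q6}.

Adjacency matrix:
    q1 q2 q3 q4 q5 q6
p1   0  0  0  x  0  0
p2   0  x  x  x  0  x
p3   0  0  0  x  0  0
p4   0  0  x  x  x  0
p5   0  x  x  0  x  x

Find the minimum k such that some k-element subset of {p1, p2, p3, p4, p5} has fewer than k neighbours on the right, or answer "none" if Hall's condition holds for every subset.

Take S = {p1, p3}. Its neighbourhood is {q4}, so |N(S)| = 1 < |S| = 2.
No single vertex violates Hall's condition since each has at least one neighbour, so 2 is the minimum.

2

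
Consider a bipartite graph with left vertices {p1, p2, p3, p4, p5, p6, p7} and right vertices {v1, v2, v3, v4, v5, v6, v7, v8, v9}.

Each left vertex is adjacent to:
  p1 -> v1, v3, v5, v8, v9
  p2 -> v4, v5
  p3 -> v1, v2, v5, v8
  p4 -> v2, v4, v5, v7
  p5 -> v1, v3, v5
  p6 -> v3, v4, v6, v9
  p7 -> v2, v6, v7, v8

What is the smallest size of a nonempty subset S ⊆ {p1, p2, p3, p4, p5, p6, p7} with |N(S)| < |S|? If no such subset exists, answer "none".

A matching saturating every left vertex exists, for instance p1→v5, p2→v4, p3→v1, p4→v7, p5→v3, p6→v6, p7→v2.
By Hall's marriage theorem, this means |N(S)| ≥ |S| for every subset S, so no violating subset exists.

none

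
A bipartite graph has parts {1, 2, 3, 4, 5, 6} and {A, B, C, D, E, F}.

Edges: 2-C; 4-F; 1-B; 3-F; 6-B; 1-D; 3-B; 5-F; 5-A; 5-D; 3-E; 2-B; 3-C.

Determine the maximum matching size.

One maximum matching: 1–D, 2–C, 3–E, 4–F, 5–A, 6–B.
This saturates every left vertex, so 6 is the maximum.

6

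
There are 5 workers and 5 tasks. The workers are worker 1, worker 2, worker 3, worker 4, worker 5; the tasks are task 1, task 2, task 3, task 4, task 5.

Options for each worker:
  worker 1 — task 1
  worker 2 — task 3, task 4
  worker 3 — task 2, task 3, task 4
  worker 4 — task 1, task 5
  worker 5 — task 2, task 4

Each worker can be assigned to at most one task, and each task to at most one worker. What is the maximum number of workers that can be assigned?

A valid assignment of size 5: worker 1→task 1, worker 2→task 3, worker 3→task 4, worker 4→task 5, worker 5→task 2.
All 5 workers are matched, so no larger matching exists.

5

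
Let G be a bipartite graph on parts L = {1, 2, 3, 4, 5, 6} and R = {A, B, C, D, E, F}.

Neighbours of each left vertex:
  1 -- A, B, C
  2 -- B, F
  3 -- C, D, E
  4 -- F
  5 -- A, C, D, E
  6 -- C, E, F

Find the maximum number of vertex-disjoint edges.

6

One maximum matching: 1→A, 2→B, 3→D, 4→F, 5→C, 6→E.
All 6 left vertices are matched, so no larger matching exists.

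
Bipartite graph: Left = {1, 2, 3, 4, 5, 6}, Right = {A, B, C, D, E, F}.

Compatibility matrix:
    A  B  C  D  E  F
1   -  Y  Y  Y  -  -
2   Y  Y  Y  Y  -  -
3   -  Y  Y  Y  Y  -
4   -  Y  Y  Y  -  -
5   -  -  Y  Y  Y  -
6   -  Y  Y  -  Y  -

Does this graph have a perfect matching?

No

The set {1, 3, 4, 5, 6} has only 4 neighbours ({B, C, D, E}), so by Hall's theorem at most 5 of the 6 left vertices can be matched.
Hence no matching covers every left vertex.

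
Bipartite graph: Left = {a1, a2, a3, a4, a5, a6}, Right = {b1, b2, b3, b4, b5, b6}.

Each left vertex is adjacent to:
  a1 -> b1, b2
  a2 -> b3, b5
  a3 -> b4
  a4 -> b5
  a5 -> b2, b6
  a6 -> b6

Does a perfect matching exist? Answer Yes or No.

Yes

For example, pair a1–b1, a2–b3, a3–b4, a4–b5, a5–b2, a6–b6.
All 6 left vertices are covered.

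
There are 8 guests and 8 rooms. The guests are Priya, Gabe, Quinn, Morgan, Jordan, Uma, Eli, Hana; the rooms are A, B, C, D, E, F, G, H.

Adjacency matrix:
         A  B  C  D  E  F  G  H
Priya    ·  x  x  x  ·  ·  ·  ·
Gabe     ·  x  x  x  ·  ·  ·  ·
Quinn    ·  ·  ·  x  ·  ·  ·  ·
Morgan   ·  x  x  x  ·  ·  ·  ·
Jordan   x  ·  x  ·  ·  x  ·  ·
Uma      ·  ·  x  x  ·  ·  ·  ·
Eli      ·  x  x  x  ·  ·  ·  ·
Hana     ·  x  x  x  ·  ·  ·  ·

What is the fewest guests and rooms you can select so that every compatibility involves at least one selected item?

4

A maximum matching has 4 edges (e.g. Priya–C, Gabe–B, Quinn–D, Jordan–F).
By König's theorem the minimum vertex cover has the same size. One such cover is {Jordan, B, C, D}.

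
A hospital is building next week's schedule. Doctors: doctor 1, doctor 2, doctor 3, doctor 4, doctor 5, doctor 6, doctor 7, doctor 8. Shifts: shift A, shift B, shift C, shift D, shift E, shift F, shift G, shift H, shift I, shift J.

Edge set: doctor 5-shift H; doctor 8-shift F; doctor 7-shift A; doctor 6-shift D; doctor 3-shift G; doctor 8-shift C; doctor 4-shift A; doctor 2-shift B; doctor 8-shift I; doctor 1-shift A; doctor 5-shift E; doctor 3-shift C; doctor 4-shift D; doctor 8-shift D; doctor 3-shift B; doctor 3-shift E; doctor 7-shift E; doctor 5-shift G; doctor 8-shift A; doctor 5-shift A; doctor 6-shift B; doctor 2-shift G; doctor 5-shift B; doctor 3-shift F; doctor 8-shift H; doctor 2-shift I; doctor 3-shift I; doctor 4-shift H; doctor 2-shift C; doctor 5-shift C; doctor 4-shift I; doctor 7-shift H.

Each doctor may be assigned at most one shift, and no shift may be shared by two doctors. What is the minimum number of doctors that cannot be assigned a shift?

0

For example, pair doctor 1→shift A, doctor 2→shift B, doctor 3→shift G, doctor 4→shift I, doctor 5→shift H, doctor 6→shift D, doctor 7→shift E, doctor 8→shift F.
All 8 doctors are matched, so no larger matching exists.
That matches 8 of the 8, leaving 0 unmatched; no matching can do better.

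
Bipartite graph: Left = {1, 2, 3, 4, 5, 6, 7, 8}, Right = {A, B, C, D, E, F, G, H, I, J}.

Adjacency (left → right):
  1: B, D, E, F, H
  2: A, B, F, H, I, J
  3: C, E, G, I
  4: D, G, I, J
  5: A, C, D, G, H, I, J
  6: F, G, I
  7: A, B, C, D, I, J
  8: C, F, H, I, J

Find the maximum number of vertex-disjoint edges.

8

For example, pair 1→E, 2→H, 3→C, 4→D, 5→G, 6→F, 7→A, 8→J.
All 8 left vertices are matched, so no larger matching exists.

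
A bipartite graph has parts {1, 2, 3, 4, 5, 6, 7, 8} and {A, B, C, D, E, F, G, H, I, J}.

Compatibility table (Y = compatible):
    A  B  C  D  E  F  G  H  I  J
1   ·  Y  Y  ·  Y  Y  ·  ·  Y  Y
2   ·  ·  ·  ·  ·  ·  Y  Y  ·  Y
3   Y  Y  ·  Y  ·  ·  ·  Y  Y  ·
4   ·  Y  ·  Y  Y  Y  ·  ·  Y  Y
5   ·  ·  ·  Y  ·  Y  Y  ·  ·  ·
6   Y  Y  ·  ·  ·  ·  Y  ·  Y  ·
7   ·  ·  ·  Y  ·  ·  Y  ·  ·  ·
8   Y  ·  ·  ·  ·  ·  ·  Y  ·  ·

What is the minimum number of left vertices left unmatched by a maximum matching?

For example, pair 1→B, 2→J, 3→A, 4→E, 5→F, 6→I, 7→G, 8→H.
This saturates every left vertex, so 8 is the maximum.
That matches 8 of the 8, leaving 0 unmatched; no matching can do better.

0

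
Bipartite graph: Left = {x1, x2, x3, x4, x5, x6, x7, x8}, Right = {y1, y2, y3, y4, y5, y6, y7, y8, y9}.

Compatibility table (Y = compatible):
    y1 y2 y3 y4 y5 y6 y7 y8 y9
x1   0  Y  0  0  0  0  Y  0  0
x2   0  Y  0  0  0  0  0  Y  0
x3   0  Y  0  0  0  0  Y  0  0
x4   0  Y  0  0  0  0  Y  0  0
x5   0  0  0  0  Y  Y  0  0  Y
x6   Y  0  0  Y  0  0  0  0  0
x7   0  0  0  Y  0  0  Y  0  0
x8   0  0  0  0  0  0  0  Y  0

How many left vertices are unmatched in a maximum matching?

2

One maximum matching: x1→y2, x2→y8, x3→y7, x5→y6, x6→y1, x7→y4.
The set {x1, x2, x3, x4, x8} has only 3 neighbours ({y2, y7, y8}), so by Hall's theorem at most 6 of the 8 left vertices can be matched.
That matches 6 of the 8, leaving 2 unmatched; no matching can do better.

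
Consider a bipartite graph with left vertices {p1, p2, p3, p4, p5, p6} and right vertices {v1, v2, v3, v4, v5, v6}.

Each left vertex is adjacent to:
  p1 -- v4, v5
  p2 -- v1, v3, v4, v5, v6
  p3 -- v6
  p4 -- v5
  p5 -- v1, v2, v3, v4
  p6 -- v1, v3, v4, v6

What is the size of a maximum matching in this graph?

One maximum matching: p1→v4, p2→v3, p3→v6, p4→v5, p5→v2, p6→v1.
This saturates every left vertex, so 6 is the maximum.

6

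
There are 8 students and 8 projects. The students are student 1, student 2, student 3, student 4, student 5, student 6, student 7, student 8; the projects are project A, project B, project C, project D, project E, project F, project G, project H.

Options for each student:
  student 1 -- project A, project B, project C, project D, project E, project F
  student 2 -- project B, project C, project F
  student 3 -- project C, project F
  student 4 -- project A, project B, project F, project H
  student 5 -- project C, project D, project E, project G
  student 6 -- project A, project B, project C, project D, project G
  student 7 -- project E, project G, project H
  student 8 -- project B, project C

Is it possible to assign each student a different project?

Yes

A valid assignment of size 8: student 1→project D, student 2→project B, student 3→project F, student 4→project H, student 5→project E, student 6→project A, student 7→project G, student 8→project C.
Every student is matched, so this is a perfect matching.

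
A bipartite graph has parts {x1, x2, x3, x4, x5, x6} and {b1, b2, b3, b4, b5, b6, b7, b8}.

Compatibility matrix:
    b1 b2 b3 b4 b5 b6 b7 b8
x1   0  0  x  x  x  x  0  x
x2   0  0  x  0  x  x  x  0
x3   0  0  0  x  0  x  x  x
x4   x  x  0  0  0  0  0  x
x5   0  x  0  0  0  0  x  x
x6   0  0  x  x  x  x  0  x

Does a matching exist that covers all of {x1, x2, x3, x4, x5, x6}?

Yes

One maximum matching: x1→b8, x2→b3, x3→b6, x4→b2, x5→b7, x6→b5.
All 6 left vertices are covered.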